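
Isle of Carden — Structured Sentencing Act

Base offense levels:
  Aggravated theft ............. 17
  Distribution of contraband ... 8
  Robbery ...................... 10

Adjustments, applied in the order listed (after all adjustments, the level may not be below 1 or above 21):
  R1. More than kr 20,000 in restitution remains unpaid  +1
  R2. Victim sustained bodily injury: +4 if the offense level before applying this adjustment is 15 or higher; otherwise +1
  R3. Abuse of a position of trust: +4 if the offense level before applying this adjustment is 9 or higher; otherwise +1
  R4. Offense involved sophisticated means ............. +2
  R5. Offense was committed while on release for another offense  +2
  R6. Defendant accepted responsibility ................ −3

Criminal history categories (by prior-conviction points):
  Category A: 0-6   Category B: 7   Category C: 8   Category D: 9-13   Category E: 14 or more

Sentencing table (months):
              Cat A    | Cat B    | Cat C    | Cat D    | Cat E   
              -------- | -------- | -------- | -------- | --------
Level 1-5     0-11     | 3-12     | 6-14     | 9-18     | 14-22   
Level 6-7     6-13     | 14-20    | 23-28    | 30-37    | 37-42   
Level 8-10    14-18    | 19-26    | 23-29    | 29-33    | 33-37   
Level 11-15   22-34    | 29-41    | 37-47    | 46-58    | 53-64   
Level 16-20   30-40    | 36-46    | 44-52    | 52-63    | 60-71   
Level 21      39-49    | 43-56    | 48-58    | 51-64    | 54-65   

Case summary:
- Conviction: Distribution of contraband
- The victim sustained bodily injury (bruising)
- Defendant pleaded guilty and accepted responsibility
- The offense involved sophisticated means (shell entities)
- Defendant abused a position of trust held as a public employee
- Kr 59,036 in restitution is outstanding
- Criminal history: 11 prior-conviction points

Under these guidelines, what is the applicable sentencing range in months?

Base offense level for distribution of contraband: 8.
R1 applies: 8 + 1 = 9.
R2 applies (level before this adjustment is 9 < 15, so +1): 9 + 1 = 10.
R3 applies (level before this adjustment is 10 ≥ 9, so +4): 10 + 4 = 14.
R4 applies: 14 + 2 = 16.
R5 does not apply.
R6 applies: 16 − 3 = 13.
Final offense level: 13.
Criminal history: 11 prior points → Category D (9-13).
Level 13 falls in the 11-15 band.
Grid: Level 11-15 × Category D = 46-58 months.

46-58 months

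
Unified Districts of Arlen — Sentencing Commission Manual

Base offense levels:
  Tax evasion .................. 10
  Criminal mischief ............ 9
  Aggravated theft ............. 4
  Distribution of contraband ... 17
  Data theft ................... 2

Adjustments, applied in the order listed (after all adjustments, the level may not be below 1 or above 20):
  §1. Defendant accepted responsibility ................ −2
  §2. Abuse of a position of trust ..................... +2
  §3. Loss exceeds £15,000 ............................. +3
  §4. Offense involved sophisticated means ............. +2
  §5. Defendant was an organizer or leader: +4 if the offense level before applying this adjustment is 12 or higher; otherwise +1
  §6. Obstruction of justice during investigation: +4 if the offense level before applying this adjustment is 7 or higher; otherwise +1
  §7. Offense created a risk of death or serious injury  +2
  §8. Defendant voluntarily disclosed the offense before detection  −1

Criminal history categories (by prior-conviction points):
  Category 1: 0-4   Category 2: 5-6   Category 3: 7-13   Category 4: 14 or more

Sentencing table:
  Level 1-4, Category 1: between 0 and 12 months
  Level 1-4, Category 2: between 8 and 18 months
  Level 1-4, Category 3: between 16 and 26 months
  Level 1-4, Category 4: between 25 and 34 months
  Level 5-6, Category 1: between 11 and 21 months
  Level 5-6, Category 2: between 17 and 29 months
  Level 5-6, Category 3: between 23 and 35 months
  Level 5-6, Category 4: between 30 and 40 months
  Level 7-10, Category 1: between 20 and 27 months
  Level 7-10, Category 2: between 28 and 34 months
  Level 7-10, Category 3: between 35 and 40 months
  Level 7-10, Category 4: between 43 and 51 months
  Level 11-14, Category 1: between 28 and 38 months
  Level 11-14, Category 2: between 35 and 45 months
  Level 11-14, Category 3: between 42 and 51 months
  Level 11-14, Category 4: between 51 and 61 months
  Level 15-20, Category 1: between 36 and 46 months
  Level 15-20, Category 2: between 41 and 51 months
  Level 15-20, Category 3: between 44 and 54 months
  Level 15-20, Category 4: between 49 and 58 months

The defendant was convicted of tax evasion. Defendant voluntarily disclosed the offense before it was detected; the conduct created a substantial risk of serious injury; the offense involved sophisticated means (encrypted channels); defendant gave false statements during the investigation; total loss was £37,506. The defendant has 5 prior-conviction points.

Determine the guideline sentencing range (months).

41-51 months

Base offense level for tax evasion: 10.
§2 does not apply.
§3 applies: 10 + 3 = 13.
§4 applies: 13 + 2 = 15.
§6 applies (level before this adjustment is 15 ≥ 7, so +4): 15 + 4 = 19.
§7 applies: 19 + 2 = 21.
§8 applies: 21 − 1 = 20.
Final offense level: 20.
Criminal history: 5 prior points → Category 2 (5-6).
Level 20 falls in the 15-20 band.
Grid: Level 15-20 × Category 2 = 41-51 months.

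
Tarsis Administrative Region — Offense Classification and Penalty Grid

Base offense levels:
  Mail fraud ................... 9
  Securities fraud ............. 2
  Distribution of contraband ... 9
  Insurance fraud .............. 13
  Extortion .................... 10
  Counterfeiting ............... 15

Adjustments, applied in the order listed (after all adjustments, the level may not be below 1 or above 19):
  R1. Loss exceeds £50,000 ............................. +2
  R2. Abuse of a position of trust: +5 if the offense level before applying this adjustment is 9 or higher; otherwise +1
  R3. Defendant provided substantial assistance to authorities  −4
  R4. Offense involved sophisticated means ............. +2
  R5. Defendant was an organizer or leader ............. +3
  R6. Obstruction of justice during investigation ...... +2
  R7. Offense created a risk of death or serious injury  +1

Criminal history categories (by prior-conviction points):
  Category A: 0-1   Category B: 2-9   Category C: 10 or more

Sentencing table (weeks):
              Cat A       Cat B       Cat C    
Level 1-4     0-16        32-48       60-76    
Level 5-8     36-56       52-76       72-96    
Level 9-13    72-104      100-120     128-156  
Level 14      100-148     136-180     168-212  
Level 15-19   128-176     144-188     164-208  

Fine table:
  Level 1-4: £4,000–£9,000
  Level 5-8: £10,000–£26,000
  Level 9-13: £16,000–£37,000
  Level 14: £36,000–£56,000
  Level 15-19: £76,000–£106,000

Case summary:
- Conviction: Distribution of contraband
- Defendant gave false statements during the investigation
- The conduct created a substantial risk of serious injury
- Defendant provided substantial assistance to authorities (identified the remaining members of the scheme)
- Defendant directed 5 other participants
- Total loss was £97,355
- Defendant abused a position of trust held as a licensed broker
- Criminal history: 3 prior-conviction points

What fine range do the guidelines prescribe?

£76,000–£106,000

Base offense level for distribution of contraband: 9.
R1 applies: 9 + 2 = 11.
R2 applies (level before this adjustment is 11 ≥ 9, so +5): 11 + 5 = 16.
R3 applies: 16 − 4 = 12.
R5 applies: 12 + 3 = 15.
R6 applies: 15 + 2 = 17.
R7 applies: 17 + 1 = 18.
Final offense level: 18.
Level 18 falls in the 15-19 band.
Fine table: Level 15-19 → £76,000–£106,000.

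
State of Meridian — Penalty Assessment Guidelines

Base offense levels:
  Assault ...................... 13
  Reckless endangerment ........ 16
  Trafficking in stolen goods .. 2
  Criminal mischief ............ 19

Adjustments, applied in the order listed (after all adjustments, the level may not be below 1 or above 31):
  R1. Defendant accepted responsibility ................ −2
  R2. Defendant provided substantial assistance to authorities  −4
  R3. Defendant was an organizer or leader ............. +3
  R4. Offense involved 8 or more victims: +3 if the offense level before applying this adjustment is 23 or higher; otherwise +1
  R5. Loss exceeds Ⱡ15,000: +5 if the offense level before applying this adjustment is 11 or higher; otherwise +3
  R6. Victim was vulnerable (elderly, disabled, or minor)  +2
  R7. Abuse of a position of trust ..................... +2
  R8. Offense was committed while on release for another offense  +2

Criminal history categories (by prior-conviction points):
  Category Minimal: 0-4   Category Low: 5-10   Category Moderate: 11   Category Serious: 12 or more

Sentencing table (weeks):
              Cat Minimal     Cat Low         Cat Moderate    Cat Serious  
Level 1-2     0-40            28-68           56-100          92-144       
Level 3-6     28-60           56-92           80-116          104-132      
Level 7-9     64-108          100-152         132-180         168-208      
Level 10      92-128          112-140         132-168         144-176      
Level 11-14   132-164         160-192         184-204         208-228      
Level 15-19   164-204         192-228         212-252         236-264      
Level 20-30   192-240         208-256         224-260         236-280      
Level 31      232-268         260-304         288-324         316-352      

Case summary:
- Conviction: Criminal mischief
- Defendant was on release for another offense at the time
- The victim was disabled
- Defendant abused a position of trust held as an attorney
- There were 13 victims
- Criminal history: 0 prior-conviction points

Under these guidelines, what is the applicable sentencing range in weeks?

Base offense level for criminal mischief: 19.
R2 does not apply.
R4 applies (level before this adjustment is 19 < 23, so +1): 19 + 1 = 20.
R5 does not apply.
R6 applies: 20 + 2 = 22.
R7 applies: 22 + 2 = 24.
R8 applies: 24 + 2 = 26.
Final offense level: 26.
Criminal history: 0 prior points → Category Minimal (0-4).
Level 26 falls in the 20-30 band.
Grid: Level 20-30 × Category Minimal = 192-240 weeks.

192-240 weeks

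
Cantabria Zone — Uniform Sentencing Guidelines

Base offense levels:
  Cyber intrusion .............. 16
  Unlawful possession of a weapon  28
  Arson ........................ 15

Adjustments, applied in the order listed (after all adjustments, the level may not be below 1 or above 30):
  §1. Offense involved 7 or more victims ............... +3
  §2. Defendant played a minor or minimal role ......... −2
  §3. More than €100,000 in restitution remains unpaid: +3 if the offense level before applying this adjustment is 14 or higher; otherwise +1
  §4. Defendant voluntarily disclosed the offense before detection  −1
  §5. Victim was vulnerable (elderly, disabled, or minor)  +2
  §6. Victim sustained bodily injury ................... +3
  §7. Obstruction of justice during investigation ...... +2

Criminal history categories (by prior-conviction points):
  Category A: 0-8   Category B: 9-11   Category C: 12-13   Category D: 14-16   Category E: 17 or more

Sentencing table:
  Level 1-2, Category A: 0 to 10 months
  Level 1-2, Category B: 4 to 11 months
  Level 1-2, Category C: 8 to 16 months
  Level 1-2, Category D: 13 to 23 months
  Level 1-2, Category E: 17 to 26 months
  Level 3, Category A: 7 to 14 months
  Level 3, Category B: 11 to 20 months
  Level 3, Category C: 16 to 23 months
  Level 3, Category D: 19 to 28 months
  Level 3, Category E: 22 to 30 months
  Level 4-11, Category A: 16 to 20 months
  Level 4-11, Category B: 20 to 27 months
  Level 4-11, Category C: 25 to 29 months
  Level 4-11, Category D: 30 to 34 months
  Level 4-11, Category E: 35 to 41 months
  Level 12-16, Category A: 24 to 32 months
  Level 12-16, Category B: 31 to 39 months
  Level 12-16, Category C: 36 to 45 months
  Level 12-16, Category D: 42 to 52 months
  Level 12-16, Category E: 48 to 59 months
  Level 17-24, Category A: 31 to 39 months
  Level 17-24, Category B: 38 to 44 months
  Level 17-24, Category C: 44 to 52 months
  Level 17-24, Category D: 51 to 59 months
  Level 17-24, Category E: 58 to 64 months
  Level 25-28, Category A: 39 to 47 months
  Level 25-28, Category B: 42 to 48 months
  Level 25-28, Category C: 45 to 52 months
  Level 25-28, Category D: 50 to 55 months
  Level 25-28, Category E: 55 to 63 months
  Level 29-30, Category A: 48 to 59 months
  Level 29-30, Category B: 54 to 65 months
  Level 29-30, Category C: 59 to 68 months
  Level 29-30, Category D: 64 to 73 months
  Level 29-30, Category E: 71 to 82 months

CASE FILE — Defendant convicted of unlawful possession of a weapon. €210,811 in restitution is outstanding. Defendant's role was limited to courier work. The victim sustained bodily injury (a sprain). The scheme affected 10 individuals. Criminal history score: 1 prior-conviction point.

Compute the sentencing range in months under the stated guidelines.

Base offense level for unlawful possession of a weapon: 28.
§1 applies: 28 + 3 = 31.
§2 applies: 31 − 2 = 29.
§3 applies (level before this adjustment is 29 ≥ 14, so +3): 29 + 3 = 32.
§6 applies: 32 + 3 = 35.
§7 does not apply.
Level 35 exceeds the maximum of 30; capped at 30.
Final offense level: 30.
Criminal history: 1 prior point → Category A (0-8).
Level 30 falls in the 29-30 band.
Grid: Level 29-30 × Category A = 48-59 months.

48-59 months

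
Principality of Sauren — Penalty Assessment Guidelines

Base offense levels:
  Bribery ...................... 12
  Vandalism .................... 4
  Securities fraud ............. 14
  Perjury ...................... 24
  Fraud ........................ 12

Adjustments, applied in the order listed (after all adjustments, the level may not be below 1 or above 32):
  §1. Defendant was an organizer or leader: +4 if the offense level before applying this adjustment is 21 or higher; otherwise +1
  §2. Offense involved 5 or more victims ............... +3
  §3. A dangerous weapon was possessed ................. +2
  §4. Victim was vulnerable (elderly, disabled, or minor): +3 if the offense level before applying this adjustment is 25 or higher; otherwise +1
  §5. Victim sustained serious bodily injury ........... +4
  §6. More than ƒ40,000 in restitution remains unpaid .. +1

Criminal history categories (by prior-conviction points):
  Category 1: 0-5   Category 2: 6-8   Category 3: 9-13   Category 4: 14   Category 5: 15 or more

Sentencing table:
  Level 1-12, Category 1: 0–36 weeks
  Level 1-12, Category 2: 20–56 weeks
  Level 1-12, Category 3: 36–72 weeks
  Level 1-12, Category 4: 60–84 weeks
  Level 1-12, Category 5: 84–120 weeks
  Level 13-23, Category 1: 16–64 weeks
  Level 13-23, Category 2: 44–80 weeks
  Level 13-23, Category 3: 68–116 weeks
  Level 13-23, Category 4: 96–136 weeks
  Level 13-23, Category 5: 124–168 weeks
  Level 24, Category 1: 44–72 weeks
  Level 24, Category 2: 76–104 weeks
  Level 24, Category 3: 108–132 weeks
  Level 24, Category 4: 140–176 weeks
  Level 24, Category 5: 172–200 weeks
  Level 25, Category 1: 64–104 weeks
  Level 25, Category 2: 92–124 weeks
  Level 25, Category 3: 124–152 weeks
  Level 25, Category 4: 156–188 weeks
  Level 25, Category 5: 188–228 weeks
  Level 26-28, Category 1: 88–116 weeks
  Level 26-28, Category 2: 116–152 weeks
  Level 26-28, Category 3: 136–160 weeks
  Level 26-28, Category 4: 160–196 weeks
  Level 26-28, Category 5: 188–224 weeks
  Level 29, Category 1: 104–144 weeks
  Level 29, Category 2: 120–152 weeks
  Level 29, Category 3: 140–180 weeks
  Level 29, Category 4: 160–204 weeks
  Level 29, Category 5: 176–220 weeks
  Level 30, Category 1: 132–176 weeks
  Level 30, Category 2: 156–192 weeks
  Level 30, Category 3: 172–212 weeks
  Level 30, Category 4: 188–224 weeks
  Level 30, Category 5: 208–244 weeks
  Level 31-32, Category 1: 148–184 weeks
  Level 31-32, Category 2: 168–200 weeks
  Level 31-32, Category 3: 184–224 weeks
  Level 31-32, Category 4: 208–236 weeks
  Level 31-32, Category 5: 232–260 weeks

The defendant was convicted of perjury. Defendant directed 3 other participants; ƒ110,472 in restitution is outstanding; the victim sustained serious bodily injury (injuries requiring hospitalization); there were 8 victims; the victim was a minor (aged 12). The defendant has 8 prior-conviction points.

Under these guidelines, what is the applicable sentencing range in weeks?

168-200 weeks

Base offense level for perjury: 24.
§1 applies (level before this adjustment is 24 ≥ 21, so +4): 24 + 4 = 28.
§2 applies: 28 + 3 = 31.
§3 does not apply.
§4 applies (level before this adjustment is 31 ≥ 25, so +3): 31 + 3 = 34.
§5 applies: 34 + 4 = 38.
§6 applies: 38 + 1 = 39.
Level 39 exceeds the maximum of 32; capped at 32.
Final offense level: 32.
Criminal history: 8 prior points → Category 2 (6-8).
Level 32 falls in the 31-32 band.
Grid: Level 31-32 × Category 2 = 168-200 weeks.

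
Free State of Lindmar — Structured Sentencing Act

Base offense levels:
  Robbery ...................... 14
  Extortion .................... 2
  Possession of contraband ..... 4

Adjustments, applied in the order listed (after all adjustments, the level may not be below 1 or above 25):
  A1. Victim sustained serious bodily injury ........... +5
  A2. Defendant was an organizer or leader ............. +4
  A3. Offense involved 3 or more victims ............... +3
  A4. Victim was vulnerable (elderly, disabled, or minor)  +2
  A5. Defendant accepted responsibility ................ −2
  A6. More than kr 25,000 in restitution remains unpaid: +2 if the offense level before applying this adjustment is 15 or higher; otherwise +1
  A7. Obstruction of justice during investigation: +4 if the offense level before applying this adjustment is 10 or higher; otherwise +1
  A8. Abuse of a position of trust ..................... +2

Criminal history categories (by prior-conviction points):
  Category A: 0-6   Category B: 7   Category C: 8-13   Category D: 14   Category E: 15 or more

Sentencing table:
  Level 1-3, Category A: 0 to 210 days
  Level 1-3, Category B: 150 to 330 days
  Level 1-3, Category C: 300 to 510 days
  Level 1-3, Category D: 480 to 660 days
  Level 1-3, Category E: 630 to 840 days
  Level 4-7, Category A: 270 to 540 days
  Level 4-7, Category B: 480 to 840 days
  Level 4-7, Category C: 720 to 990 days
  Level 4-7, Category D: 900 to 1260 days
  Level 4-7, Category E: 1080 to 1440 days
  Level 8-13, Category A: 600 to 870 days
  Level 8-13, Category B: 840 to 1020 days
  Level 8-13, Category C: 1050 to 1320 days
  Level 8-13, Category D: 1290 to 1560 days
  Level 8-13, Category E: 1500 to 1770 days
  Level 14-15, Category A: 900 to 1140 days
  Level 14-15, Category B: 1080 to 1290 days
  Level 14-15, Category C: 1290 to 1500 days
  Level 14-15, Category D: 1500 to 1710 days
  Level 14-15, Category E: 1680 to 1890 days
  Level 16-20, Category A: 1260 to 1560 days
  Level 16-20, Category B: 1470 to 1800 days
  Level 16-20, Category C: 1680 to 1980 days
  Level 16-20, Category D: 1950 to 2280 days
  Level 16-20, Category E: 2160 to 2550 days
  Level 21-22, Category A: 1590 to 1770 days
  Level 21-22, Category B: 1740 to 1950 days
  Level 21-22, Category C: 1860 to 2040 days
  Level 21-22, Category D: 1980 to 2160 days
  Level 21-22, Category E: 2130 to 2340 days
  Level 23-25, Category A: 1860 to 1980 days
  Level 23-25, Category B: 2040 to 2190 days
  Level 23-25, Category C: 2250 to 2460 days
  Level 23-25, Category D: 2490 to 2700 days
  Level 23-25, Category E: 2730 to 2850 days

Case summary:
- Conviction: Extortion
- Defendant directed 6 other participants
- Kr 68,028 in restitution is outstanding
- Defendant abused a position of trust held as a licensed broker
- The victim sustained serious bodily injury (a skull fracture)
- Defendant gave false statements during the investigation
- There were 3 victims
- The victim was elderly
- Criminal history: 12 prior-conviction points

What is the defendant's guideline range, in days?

Base offense level for extortion: 2.
A1 applies: 2 + 5 = 7.
A2 applies: 7 + 4 = 11.
A3 applies: 11 + 3 = 14.
A4 applies: 14 + 2 = 16.
A6 applies (level before this adjustment is 16 ≥ 15, so +2): 16 + 2 = 18.
A7 applies (level before this adjustment is 18 ≥ 10, so +4): 18 + 4 = 22.
A8 applies: 22 + 2 = 24.
Final offense level: 24.
Criminal history: 12 prior points → Category C (8-13).
Level 24 falls in the 23-25 band.
Grid: Level 23-25 × Category C = 2250-2460 days.

2250-2460 days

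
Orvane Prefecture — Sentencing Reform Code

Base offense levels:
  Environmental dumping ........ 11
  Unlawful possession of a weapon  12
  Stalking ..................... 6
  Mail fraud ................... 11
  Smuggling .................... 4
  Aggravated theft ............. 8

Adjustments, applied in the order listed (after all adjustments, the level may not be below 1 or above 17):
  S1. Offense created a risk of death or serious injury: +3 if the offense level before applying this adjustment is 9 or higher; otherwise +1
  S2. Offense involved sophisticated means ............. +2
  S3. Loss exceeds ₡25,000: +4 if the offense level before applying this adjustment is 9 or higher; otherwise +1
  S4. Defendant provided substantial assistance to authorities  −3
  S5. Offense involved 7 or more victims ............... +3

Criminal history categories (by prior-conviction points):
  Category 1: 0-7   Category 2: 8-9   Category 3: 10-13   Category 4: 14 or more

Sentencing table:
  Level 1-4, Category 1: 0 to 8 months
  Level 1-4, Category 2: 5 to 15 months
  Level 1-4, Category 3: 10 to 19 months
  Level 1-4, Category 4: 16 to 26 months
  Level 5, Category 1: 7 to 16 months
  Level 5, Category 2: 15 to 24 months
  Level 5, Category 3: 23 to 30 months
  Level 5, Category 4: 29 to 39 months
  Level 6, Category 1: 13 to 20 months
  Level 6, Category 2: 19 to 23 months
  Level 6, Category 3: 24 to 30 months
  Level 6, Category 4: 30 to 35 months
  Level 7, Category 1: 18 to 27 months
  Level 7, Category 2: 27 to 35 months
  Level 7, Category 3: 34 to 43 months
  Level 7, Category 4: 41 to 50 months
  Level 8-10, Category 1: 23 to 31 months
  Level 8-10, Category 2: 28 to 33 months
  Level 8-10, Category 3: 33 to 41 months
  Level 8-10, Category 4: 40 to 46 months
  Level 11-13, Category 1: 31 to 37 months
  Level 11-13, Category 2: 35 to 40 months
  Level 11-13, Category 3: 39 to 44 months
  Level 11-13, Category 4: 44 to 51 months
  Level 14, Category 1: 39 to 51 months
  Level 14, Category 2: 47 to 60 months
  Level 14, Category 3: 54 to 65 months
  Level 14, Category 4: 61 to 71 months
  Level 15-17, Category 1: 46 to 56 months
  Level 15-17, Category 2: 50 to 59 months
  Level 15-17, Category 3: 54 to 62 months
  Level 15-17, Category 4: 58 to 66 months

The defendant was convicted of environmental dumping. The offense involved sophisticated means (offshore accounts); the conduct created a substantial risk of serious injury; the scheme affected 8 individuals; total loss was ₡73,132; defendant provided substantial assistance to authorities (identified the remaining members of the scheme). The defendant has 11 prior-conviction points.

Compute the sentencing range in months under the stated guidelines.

Base offense level for environmental dumping: 11.
S1 applies (level before this adjustment is 11 ≥ 9, so +3): 11 + 3 = 14.
S2 applies: 14 + 2 = 16.
S3 applies (level before this adjustment is 16 ≥ 9, so +4): 16 + 4 = 20.
S4 applies: 20 − 3 = 17.
S5 applies: 17 + 3 = 20.
Level 20 exceeds the maximum of 17; capped at 17.
Final offense level: 17.
Criminal history: 11 prior points → Category 3 (10-13).
Level 17 falls in the 15-17 band.
Grid: Level 15-17 × Category 3 = 54-62 months.

54-62 months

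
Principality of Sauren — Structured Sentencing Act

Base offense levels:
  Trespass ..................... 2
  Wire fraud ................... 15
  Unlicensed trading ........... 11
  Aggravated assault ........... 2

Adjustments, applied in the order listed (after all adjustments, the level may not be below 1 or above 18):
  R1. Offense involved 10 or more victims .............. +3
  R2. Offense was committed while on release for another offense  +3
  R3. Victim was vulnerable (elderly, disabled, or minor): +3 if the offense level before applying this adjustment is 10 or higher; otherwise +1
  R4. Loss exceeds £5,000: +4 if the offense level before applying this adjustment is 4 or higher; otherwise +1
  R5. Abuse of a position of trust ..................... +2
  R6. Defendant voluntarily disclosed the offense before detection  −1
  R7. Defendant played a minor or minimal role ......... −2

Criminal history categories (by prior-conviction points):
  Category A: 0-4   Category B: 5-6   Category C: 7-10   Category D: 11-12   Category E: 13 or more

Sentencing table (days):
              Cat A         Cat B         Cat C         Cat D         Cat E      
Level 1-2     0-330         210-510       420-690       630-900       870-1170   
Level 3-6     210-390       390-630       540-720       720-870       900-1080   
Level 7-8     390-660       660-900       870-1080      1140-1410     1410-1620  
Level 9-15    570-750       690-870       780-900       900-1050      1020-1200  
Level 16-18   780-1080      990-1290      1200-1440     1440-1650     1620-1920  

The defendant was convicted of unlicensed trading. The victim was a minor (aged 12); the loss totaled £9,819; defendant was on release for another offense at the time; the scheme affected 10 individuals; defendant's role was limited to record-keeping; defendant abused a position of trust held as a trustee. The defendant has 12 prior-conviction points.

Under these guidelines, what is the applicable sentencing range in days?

1440-1650 days

Base offense level for unlicensed trading: 11.
R1 applies: 11 + 3 = 14.
R2 applies: 14 + 3 = 17.
R3 applies (level before this adjustment is 17 ≥ 10, so +3): 17 + 3 = 20.
R4 applies (level before this adjustment is 20 ≥ 4, so +4): 20 + 4 = 24.
R5 applies: 24 + 2 = 26.
R6 does not apply.
R7 applies: 26 − 2 = 24.
Level 24 exceeds the maximum of 18; capped at 18.
Final offense level: 18.
Criminal history: 12 prior points → Category D (11-12).
Level 18 falls in the 16-18 band.
Grid: Level 16-18 × Category D = 1440-1650 days.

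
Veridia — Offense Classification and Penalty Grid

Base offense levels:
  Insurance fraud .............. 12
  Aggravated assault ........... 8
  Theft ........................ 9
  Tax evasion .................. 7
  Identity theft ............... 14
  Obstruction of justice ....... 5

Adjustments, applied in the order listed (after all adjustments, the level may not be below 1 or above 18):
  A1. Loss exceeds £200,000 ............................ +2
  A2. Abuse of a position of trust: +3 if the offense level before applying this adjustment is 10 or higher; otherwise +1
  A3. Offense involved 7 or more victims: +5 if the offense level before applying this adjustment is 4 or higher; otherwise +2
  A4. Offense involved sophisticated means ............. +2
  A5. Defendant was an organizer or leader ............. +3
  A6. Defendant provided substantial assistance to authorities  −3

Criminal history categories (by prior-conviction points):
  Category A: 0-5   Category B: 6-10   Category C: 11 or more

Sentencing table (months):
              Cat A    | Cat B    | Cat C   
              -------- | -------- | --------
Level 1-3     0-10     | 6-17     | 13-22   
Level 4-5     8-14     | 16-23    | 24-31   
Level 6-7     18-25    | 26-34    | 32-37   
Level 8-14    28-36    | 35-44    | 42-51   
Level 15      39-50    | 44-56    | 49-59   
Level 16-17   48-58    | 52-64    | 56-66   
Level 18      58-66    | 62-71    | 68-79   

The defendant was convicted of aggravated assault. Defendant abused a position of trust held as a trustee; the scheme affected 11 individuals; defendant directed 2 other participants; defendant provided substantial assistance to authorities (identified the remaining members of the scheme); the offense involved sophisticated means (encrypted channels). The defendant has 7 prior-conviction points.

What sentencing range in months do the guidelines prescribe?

52-64 months

Base offense level for aggravated assault: 8.
A2 applies (level before this adjustment is 8 < 10, so +1): 8 + 1 = 9.
A3 applies (level before this adjustment is 9 ≥ 4, so +5): 9 + 5 = 14.
A4 applies: 14 + 2 = 16.
A5 applies: 16 + 3 = 19.
A6 applies: 19 − 3 = 16.
Final offense level: 16.
Criminal history: 7 prior points → Category B (6-10).
Level 16 falls in the 16-17 band.
Grid: Level 16-17 × Category B = 52-64 months.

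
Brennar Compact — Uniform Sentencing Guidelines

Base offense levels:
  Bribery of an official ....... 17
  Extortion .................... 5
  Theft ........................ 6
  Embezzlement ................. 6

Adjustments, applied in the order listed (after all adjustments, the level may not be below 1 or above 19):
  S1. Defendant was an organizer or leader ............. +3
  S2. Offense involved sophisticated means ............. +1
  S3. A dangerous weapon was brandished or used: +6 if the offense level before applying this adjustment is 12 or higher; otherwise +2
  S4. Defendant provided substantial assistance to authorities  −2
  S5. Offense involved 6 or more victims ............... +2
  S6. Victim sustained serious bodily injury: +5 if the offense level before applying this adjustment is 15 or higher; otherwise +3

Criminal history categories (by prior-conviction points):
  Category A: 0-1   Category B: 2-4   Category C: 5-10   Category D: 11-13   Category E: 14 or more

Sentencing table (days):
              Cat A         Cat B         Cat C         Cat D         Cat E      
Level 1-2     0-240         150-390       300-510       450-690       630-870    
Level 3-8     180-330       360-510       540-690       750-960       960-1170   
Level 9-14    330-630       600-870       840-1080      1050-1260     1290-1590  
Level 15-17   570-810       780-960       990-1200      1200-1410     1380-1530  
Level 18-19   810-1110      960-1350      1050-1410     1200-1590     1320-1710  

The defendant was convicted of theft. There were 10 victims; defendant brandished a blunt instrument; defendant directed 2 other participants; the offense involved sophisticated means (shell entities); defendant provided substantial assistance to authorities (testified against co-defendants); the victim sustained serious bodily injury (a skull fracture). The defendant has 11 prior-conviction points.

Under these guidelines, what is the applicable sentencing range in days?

1200-1410 days

Base offense level for theft: 6.
S1 applies: 6 + 3 = 9.
S2 applies: 9 + 1 = 10.
S3 applies (level before this adjustment is 10 < 12, so +2): 10 + 2 = 12.
S4 applies: 12 − 2 = 10.
S5 applies: 10 + 2 = 12.
S6 applies (level before this adjustment is 12 < 15, so +3): 12 + 3 = 15.
Final offense level: 15.
Criminal history: 11 prior points → Category D (11-13).
Level 15 falls in the 15-17 band.
Grid: Level 15-17 × Category D = 1200-1410 days.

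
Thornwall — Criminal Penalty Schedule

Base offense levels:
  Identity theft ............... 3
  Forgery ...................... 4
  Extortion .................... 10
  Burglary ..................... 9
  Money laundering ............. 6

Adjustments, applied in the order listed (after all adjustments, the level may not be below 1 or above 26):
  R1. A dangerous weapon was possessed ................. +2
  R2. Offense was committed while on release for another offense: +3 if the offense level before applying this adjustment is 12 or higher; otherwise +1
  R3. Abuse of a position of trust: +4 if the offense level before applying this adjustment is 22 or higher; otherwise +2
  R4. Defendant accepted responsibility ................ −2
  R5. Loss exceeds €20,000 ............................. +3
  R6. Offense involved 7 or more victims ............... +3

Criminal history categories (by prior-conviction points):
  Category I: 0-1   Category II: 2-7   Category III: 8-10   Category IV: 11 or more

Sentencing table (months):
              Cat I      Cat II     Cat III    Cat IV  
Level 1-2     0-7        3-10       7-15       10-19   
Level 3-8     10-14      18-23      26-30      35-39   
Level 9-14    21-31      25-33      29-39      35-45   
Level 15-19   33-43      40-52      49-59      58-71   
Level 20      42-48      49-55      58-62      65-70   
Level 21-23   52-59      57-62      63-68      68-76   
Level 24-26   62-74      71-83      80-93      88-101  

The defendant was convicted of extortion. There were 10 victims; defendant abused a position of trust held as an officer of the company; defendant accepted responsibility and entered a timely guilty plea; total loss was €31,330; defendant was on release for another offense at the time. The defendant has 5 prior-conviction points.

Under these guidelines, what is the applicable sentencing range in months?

Base offense level for extortion: 10.
R1 does not apply.
R2 applies (level before this adjustment is 10 < 12, so +1): 10 + 1 = 11.
R3 applies (level before this adjustment is 11 < 22, so +2): 11 + 2 = 13.
R4 applies: 13 − 2 = 11.
R5 applies: 11 + 3 = 14.
R6 applies: 14 + 3 = 17.
Final offense level: 17.
Criminal history: 5 prior points → Category II (2-7).
Level 17 falls in the 15-19 band.
Grid: Level 15-19 × Category II = 40-52 months.

40-52 months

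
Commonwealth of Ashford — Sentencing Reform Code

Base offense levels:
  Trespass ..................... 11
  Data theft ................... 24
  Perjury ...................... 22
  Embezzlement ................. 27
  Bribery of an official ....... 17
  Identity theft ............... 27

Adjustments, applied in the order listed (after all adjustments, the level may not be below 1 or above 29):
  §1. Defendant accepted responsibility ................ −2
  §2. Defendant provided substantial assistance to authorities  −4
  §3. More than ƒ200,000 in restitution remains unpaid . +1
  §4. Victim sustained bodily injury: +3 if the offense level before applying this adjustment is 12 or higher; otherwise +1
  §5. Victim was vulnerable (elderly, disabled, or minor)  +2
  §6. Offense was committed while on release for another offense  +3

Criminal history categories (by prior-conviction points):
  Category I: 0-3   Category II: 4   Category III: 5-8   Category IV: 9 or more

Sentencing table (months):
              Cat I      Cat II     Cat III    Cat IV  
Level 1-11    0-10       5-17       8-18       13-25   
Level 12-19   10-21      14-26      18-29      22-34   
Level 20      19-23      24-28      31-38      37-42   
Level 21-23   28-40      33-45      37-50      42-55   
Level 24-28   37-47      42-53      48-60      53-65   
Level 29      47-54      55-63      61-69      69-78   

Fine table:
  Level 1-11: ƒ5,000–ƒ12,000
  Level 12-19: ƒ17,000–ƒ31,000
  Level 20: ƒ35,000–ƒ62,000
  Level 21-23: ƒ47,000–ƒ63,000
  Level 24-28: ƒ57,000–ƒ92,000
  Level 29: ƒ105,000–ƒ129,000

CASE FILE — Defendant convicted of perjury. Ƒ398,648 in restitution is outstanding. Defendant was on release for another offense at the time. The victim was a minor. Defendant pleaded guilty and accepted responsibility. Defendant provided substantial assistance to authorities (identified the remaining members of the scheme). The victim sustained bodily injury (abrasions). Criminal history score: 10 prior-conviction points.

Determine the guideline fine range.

Base offense level for perjury: 22.
§1 applies: 22 − 2 = 20.
§2 applies: 20 − 4 = 16.
§3 applies: 16 + 1 = 17.
§4 applies (level before this adjustment is 17 ≥ 12, so +3): 17 + 3 = 20.
§5 applies: 20 + 2 = 22.
§6 applies: 22 + 3 = 25.
Final offense level: 25.
Level 25 falls in the 24-28 band.
Fine table: Level 24-28 → ƒ57,000–ƒ92,000.

ƒ57,000–ƒ92,000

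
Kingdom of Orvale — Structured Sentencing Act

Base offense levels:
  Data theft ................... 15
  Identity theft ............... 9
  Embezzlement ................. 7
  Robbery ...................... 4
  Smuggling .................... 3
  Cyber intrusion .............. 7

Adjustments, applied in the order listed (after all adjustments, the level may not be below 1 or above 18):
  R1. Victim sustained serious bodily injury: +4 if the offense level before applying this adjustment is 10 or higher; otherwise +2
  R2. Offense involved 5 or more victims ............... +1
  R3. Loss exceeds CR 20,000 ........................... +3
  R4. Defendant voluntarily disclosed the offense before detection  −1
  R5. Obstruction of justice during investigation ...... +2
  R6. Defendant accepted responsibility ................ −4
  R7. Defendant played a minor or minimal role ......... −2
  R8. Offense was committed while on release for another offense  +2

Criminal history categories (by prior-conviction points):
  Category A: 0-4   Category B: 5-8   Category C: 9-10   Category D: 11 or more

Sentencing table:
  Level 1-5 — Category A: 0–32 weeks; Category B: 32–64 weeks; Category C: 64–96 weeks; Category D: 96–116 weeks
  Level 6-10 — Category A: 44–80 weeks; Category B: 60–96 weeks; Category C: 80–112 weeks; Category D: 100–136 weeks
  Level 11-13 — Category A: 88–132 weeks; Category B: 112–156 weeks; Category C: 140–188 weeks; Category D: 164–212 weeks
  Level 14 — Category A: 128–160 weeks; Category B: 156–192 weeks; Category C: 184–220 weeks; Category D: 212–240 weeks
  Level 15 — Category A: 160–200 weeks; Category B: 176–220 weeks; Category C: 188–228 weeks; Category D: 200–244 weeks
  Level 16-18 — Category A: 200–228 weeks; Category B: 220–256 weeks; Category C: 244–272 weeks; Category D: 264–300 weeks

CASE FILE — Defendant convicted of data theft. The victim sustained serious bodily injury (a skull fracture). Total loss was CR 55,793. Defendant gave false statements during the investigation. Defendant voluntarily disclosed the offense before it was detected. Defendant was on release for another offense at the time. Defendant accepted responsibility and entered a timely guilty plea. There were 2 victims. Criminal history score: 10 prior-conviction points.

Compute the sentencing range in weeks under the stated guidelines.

244-272 weeks

Base offense level for data theft: 15.
R1 applies (level before this adjustment is 15 ≥ 10, so +4): 15 + 4 = 19.
R3 applies: 19 + 3 = 22.
R4 applies: 22 − 1 = 21.
R5 applies: 21 + 2 = 23.
R6 applies: 23 − 4 = 19.
R7 does not apply.
R8 applies: 19 + 2 = 21.
Level 21 exceeds the maximum of 18; capped at 18.
Final offense level: 18.
Criminal history: 10 prior points → Category C (9-10).
Level 18 falls in the 16-18 band.
Grid: Level 16-18 × Category C = 244-272 weeks.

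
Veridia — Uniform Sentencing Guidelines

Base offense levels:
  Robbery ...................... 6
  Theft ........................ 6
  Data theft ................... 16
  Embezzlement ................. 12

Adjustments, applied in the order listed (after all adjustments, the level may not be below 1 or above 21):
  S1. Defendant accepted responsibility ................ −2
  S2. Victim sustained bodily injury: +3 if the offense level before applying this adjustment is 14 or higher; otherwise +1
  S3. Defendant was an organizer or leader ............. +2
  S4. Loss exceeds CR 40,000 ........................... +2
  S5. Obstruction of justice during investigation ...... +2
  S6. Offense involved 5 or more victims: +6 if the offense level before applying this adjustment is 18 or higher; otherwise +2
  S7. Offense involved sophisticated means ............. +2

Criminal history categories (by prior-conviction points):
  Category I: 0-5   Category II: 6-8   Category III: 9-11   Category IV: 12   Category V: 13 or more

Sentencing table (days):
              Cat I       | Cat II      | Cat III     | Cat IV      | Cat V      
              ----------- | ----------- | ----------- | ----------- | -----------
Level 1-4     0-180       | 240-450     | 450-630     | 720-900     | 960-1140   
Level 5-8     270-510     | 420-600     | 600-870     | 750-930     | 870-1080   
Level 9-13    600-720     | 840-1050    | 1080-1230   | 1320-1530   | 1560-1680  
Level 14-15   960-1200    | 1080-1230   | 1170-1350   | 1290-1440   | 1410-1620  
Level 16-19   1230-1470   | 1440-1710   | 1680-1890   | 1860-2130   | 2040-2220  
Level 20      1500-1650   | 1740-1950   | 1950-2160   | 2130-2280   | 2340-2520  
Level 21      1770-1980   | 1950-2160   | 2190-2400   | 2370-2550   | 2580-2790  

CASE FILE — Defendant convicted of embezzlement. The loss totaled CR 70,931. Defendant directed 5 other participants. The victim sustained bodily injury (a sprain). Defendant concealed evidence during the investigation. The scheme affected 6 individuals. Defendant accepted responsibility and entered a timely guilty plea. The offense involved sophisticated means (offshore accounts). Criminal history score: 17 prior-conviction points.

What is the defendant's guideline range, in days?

Base offense level for embezzlement: 12.
S1 applies: 12 − 2 = 10.
S2 applies (level before this adjustment is 10 < 14, so +1): 10 + 1 = 11.
S3 applies: 11 + 2 = 13.
S4 applies: 13 + 2 = 15.
S5 applies: 15 + 2 = 17.
S6 applies (level before this adjustment is 17 < 18, so +2): 17 + 2 = 19.
S7 applies: 19 + 2 = 21.
Final offense level: 21.
Criminal history: 17 prior points → Category V (13+).
Level 21 falls in the 21 band.
Grid: Level 21 × Category V = 2580-2790 days.

2580-2790 days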